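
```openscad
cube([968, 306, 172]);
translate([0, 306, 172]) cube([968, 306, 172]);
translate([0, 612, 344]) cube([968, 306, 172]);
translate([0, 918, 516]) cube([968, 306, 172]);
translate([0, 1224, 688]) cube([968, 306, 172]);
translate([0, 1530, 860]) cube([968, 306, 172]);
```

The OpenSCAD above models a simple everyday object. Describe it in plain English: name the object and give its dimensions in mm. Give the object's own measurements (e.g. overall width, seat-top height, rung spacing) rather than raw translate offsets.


A straight staircase of 6 solid steps. Each step is 968 mm wide (x), 306 mm deep (y, the going) and 172 mm tall (the rise). The first step rests on the floor; each subsequent step sits one going further in +y and one rise higher in +z, directly behind and above the previous step with no overlap.


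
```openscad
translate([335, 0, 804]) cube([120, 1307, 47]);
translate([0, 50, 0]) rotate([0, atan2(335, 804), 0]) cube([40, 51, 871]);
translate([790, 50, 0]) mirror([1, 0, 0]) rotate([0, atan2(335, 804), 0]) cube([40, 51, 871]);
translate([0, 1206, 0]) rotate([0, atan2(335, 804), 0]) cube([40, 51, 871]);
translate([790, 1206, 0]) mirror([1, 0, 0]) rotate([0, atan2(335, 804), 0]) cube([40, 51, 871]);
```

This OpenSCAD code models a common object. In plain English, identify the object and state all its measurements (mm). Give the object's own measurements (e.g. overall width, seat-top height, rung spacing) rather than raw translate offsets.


A sawhorse. A 120×1307×47 mm beam (x, y, z) sits on two A-frame leg pairs. Each pair is two raked legs of 40×51 mm section (51 mm along y) splaying symmetrically in x. Each leg rises 804 mm vertically over 335 mm of horizontal reach and is 871 mm long along its own axis. Every leg's outer bottom edge rests on the floor and its outer top edge meets a bottom edge of the beam — the left legs (tilting toward +x) meet the beam's −x bottom edge, the right legs (their mirror images, tilting toward −x) meet its +x bottom edge — so the leg tops tuck under the beam, the beam's underside is 804 mm above the floor, and the feet are 790 mm apart outside-to-outside with the beam centred between them. The two leg pairs are set in 50 mm from either end of the beam.


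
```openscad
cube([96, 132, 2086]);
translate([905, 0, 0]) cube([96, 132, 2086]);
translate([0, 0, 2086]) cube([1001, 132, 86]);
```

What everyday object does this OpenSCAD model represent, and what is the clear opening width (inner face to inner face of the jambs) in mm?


A door frame. The clear opening width is 809 mm.

Two 2086 mm tall posts with a header on top — a door frame. The left jamb is 96 mm wide at x = 0; the right jamb starts at x = 905. The clear opening is 905 − 96 = 809 mm.


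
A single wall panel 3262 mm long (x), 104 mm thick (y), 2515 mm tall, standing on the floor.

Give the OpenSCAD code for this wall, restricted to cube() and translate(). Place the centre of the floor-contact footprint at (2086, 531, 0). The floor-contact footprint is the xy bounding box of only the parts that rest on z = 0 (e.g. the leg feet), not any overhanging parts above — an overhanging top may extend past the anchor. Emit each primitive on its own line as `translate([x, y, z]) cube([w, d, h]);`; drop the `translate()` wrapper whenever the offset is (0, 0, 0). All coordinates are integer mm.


translate([455, 479, 0]) cube([3262, 104, 2515]);


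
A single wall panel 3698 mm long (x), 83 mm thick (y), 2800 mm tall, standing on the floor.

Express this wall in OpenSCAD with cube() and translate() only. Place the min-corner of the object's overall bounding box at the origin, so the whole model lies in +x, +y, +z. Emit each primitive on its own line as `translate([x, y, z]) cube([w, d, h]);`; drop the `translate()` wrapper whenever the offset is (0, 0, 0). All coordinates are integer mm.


cube([3698, 83, 2800]);


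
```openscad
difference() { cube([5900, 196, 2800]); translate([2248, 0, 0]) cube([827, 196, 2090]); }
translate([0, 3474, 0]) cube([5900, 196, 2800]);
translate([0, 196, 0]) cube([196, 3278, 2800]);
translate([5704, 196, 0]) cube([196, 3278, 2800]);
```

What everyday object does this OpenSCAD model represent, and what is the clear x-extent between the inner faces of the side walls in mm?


A single room. The interior width is 5508 mm.

Four walls enclosing a rectangle with a door in the front wall — a room. Outside width 5900 minus two 196 mm walls gives 5508 mm.


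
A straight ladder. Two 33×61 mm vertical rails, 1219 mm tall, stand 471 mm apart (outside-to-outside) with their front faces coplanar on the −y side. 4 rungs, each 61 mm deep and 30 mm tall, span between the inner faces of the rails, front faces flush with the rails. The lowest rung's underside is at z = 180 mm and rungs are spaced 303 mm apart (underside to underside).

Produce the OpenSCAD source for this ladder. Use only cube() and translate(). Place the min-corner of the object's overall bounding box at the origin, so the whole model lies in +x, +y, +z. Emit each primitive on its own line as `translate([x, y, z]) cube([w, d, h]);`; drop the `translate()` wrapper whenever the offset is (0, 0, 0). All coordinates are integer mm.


// rung span = 471 - 2*33 = 405
// rung[k] z = 180 + k*303
cube([33, 61, 1219]);
translate([438, 0, 0]) cube([33, 61, 1219]);
translate([33, 0, 180]) cube([405, 61, 30]);
translate([33, 0, 483]) cube([405, 61, 30]);
translate([33, 0, 786]) cube([405, 61, 30]);
translate([33, 0, 1089]) cube([405, 61, 30]);


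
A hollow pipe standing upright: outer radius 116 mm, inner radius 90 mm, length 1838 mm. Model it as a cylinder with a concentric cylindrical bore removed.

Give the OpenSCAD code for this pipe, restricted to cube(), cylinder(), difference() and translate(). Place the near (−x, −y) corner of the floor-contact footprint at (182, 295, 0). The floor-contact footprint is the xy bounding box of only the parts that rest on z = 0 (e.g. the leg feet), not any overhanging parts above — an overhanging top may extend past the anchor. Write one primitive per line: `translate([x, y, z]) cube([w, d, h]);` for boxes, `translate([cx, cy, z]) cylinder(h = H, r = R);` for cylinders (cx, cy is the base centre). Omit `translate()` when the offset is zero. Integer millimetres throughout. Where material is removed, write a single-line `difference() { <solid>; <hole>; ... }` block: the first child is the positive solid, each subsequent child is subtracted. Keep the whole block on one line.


difference() { translate([298, 411, 0]) cylinder(h = 1838, r = 116); translate([298, 411, 0]) cylinder(h = 1838, r = 90); }


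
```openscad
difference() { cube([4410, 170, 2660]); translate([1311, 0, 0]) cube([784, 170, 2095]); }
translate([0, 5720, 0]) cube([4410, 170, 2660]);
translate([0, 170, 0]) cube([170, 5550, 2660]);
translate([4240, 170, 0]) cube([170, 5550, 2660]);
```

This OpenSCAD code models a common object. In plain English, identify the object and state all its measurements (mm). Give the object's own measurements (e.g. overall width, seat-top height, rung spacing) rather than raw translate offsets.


A single room: four walls, each 2660 mm tall and 170 mm thick, enclosing an outside footprint 4410×5890 mm (x × y), no floor or roof. The front and back walls (−y and +y sides) run the full x-width; the side walls fit between their inner faces. A door opening 784 mm wide and 2095 mm tall is cut through the front wall from the floor up, its −x edge 1311 mm from the wall's −x end.


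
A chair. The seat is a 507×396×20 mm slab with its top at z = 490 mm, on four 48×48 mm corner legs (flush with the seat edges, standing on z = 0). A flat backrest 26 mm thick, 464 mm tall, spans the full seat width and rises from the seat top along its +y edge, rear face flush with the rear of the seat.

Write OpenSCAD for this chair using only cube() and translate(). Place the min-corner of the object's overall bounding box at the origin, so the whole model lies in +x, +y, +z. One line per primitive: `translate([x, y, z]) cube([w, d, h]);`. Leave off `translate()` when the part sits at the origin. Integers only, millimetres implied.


translate([0, 0, 470]) cube([507, 396, 20]);
cube([48, 48, 470]);
translate([459, 0, 0]) cube([48, 48, 470]);
translate([0, 348, 0]) cube([48, 48, 470]);
translate([459, 348, 0]) cube([48, 48, 470]);
translate([0, 370, 490]) cube([507, 26, 464]);


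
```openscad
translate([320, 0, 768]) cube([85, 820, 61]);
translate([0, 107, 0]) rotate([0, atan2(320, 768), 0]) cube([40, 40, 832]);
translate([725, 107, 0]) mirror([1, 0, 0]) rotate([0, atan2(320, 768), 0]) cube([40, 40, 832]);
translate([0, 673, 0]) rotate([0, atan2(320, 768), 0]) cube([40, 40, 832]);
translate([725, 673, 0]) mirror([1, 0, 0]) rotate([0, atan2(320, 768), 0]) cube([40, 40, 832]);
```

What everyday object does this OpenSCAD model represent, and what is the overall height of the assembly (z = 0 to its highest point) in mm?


A sawhorse. The overall height is 829 mm.

A beam across two mirrored pairs of raked legs — a sawhorse. The beam's underside is at z = 768 (matching the legs' vertical rise in atan2(320, 768)) and the beam is 61 mm tall, so its top is at 768 + 61 = 829 mm. The raked legs top out at the beam's underside, so that is the highest point.


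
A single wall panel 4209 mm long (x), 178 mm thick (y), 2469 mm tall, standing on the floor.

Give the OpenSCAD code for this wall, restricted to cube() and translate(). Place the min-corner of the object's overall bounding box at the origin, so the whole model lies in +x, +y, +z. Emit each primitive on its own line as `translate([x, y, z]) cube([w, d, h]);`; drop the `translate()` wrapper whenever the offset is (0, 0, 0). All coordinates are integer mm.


cube([4209, 178, 2469]);


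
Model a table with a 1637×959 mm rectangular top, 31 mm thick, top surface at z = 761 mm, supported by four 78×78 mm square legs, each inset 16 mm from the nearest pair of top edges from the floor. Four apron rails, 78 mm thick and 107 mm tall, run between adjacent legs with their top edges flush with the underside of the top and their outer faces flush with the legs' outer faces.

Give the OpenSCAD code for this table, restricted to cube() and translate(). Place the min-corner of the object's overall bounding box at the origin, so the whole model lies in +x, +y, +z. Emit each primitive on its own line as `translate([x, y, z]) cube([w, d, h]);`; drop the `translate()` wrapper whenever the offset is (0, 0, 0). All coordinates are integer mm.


// leg_h = 761 - 31 = 730
// apron z = 730 - 107 = 623
translate([0, 0, 730]) cube([1637, 959, 31]);
translate([16, 16, 0]) cube([78, 78, 730]);
translate([1543, 16, 0]) cube([78, 78, 730]);
translate([16, 865, 0]) cube([78, 78, 730]);
translate([1543, 865, 0]) cube([78, 78, 730]);
translate([94, 16, 623]) cube([1449, 78, 107]);
translate([94, 865, 623]) cube([1449, 78, 107]);
translate([16, 94, 623]) cube([78, 771, 107]);
translate([1543, 94, 623]) cube([78, 771, 107]);


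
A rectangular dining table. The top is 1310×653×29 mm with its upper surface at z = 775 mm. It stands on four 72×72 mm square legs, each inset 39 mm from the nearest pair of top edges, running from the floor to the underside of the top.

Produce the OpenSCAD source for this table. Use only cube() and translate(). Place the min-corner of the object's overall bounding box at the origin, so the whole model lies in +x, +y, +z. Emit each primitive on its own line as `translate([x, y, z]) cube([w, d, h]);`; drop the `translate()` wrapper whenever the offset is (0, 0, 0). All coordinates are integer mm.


translate([0, 0, 746]) cube([1310, 653, 29]);
translate([39, 39, 0]) cube([72, 72, 746]);
translate([1199, 39, 0]) cube([72, 72, 746]);
translate([39, 542, 0]) cube([72, 72, 746]);
translate([1199, 542, 0]) cube([72, 72, 746]);


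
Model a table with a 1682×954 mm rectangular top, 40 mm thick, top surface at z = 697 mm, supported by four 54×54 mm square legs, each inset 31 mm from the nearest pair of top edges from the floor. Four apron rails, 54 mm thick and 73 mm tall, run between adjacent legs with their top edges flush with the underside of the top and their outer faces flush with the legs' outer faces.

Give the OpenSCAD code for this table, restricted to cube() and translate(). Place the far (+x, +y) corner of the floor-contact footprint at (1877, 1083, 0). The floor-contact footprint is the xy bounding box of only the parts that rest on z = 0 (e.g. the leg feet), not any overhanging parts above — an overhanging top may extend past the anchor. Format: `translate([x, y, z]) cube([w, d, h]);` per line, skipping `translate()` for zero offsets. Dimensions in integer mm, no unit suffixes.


translate([226, 160, 657]) cube([1682, 954, 40]);
translate([257, 191, 0]) cube([54, 54, 657]);
translate([1823, 191, 0]) cube([54, 54, 657]);
translate([257, 1029, 0]) cube([54, 54, 657]);
translate([1823, 1029, 0]) cube([54, 54, 657]);
translate([311, 191, 584]) cube([1512, 54, 73]);
translate([311, 1029, 584]) cube([1512, 54, 73]);
translate([257, 245, 584]) cube([54, 784, 73]);
translate([1823, 245, 584]) cube([54, 784, 73]);


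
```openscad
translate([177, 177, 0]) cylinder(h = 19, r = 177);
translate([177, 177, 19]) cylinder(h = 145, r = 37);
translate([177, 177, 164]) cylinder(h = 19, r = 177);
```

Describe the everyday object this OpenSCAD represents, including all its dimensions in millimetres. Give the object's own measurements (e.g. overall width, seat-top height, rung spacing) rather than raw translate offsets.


A spool: two coaxial disc flanges of radius 177 mm and thickness 19 mm, joined by a core cylinder of radius 37 mm and height 145 mm. The lower flange rests on z = 0 and the three cylinders share a vertical axis.


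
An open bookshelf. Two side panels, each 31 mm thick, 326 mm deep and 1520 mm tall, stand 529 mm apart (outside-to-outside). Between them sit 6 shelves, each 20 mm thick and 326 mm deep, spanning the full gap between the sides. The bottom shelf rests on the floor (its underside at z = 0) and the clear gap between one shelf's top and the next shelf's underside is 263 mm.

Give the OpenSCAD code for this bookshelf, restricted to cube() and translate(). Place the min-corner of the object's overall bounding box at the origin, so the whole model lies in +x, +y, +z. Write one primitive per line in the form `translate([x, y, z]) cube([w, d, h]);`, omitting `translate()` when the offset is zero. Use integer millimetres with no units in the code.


cube([31, 326, 1520]);
translate([498, 0, 0]) cube([31, 326, 1520]);
translate([31, 0, 0]) cube([467, 326, 20]);
translate([31, 0, 283]) cube([467, 326, 20]);
translate([31, 0, 566]) cube([467, 326, 20]);
translate([31, 0, 849]) cube([467, 326, 20]);
translate([31, 0, 1132]) cube([467, 326, 20]);
translate([31, 0, 1415]) cube([467, 326, 20]);


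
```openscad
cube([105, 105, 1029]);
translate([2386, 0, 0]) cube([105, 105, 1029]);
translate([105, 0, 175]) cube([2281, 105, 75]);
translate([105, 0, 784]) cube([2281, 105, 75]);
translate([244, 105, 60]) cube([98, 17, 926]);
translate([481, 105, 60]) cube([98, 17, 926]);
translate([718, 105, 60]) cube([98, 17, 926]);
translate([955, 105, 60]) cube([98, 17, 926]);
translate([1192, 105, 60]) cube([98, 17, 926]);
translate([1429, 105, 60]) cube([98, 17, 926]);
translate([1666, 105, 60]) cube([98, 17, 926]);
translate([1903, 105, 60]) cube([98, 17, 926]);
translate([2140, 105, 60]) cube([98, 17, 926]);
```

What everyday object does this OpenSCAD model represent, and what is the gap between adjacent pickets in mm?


A fence section. The picket gap is 139 mm.

Two posts, two rails, 9 pickets — a fence section. Span 2281 mm holds 9 pickets of 98 mm with 10 equal gaps: ⌊(2281 − 9·98) / 10⌋ = 139 mm.


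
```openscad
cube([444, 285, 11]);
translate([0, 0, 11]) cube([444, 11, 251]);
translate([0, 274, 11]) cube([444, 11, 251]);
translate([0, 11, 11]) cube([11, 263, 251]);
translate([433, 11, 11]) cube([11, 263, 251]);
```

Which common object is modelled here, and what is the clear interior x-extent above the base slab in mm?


An open box. The internal width is 422 mm.

A 444×285 base slab with four walls standing on it — an open box. The base is 444 mm wide and the walls are 11 mm thick, so the internal width is 444 − 2 × 11 = 422 mm.


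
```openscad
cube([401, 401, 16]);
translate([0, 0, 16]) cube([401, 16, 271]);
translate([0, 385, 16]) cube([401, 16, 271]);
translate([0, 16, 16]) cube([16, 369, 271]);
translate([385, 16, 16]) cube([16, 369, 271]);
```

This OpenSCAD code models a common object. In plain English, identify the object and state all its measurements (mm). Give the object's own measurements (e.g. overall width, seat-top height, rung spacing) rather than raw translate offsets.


An open-topped rectangular box: outside dimensions 401×401×287 mm, with a uniform wall and base thickness of 16 mm. The base is a full 401×401 slab on the floor; four walls sit on top of the base. The front and back walls (the −y and +y sides) span the full width; the two side walls fit between them.


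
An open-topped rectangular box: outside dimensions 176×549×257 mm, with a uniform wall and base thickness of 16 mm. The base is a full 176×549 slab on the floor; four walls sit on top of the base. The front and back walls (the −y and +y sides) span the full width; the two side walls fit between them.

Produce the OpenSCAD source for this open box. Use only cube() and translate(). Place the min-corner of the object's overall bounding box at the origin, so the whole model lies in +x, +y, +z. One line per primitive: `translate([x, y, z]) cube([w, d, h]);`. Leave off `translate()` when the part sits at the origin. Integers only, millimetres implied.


cube([176, 549, 16]);
translate([0, 0, 16]) cube([176, 16, 241]);
translate([0, 533, 16]) cube([176, 16, 241]);
translate([0, 16, 16]) cube([16, 517, 241]);
translate([160, 16, 16]) cube([16, 517, 241]);


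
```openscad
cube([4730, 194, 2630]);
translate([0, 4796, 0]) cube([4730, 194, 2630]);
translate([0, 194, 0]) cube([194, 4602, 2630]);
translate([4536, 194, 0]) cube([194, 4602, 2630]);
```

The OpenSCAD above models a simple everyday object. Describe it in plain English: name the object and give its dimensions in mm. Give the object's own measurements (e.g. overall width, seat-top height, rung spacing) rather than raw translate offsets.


The wall frame of a small rectangular building: four walls, each 2630 mm tall and 194 mm thick, enclosing a footprint 4730 mm (x) by 4990 mm (y) outside-to-outside, with no floor or roof. The front and back walls (the −y and +y sides) span the full width; the two side walls fit between them.


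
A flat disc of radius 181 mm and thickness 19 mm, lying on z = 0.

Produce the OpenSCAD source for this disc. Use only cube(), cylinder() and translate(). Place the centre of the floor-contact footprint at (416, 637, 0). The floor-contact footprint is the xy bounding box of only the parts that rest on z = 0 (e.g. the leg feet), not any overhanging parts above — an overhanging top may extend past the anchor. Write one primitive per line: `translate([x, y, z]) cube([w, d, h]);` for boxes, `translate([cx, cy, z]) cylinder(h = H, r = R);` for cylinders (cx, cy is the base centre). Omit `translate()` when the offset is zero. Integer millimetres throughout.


translate([416, 637, 0]) cylinder(h = 19, r = 181);


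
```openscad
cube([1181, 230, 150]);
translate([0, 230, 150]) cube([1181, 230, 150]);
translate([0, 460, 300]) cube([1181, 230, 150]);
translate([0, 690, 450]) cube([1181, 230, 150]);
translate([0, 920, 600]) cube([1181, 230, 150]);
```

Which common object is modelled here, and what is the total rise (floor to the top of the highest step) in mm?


A staircase. The total rise is 750 mm.

5 identical blocks, each offset up and back from the previous — a staircase. Each step is 150 mm tall and there are 5 of them, so the total rise is 5 × 150 = 750 mm.


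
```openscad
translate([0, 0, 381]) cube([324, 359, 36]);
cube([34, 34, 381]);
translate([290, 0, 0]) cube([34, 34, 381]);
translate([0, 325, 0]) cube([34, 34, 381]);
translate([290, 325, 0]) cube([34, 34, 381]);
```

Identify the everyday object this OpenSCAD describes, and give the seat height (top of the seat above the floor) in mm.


A stool. The seat height is 417 mm.

A 324×359×36 slab at z = 381 on four corner posts — a stool. The seat top is 381 + 36 = 417 mm.


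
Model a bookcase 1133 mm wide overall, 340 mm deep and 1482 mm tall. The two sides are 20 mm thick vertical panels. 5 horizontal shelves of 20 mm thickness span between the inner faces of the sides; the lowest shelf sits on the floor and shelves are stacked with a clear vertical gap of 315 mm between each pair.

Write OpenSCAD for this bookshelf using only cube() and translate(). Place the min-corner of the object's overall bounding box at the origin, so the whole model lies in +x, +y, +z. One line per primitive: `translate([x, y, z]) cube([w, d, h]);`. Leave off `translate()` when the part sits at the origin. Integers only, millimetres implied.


cube([20, 340, 1482]);
translate([1113, 0, 0]) cube([20, 340, 1482]);
translate([20, 0, 0]) cube([1093, 340, 20]);
translate([20, 0, 335]) cube([1093, 340, 20]);
translate([20, 0, 670]) cube([1093, 340, 20]);
translate([20, 0, 1005]) cube([1093, 340, 20]);
translate([20, 0, 1340]) cube([1093, 340, 20]);


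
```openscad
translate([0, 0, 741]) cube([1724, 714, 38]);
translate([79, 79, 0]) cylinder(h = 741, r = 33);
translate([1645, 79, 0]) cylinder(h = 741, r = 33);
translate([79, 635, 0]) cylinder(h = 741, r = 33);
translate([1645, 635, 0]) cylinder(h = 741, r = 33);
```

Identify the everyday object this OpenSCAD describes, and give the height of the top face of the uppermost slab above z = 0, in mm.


A table. The table height is 779 mm.

A 1724×714×38 slab sits at z = 741 on four Ø66 mm round legs — a table. The top surface is at 741 + 38 = 779 mm.


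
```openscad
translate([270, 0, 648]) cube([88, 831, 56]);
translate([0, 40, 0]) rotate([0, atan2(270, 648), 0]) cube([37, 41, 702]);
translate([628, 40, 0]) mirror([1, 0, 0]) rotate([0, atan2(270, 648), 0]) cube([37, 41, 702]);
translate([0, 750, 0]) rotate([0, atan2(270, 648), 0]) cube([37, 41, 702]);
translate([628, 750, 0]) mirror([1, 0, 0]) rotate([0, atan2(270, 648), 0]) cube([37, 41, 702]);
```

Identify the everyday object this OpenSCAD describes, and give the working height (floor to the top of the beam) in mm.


A sawhorse. The overall height is 704 mm.

A beam across two mirrored pairs of raked legs — a sawhorse. The beam's underside is at z = 648 (matching the legs' vertical rise in atan2(270, 648)) and the beam is 56 mm tall, so its top is at 648 + 56 = 704 mm. The raked legs top out at the beam's underside, so that is the highest point.


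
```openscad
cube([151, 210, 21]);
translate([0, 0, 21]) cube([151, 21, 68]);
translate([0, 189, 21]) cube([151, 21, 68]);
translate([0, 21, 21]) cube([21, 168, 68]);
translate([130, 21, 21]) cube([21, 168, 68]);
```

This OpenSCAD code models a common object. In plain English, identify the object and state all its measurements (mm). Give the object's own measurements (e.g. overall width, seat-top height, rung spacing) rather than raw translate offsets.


An open-topped rectangular box: outside dimensions 151×210×89 mm, with a uniform wall and base thickness of 21 mm. The base is a full 151×210 slab on the floor; four walls sit on top of the base. The front and back walls (the −y and +y sides) span the full width; the two side walls fit between them.


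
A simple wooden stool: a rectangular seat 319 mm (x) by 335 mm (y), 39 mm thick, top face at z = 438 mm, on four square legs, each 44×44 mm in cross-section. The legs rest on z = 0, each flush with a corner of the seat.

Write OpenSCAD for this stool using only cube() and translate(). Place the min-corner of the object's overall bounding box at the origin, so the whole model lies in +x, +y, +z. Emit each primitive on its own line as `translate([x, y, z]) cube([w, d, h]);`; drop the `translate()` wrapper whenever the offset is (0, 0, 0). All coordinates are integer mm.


// leg_h = 438 - 39 = 399
translate([0, 0, 399]) cube([319, 335, 39]);
cube([44, 44, 399]);
translate([275, 0, 0]) cube([44, 44, 399]);
translate([0, 291, 0]) cube([44, 44, 399]);
translate([275, 291, 0]) cube([44, 44, 399]);


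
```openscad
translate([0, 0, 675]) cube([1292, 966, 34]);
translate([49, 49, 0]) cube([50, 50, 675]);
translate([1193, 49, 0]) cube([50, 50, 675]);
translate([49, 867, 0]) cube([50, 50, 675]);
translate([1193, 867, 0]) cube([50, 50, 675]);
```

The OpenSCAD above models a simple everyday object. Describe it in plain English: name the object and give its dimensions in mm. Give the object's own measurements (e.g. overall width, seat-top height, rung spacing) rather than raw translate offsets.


A table: top 1292 mm (x) × 966 mm (y), 34 mm thick, upper face at z = 709 mm, on four 50×50 mm square legs, each inset 49 mm from the nearest pair of top edges from z = 0 to the bottom of the top.


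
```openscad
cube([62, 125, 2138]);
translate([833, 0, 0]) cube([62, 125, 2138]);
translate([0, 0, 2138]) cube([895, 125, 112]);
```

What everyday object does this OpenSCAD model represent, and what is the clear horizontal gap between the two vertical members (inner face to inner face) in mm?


A door frame. The clear opening width is 771 mm.

Two 2138 mm tall posts with a header on top — a door frame. The left jamb is 62 mm wide at x = 0; the right jamb starts at x = 833. The clear opening is 833 − 62 = 771 mm.


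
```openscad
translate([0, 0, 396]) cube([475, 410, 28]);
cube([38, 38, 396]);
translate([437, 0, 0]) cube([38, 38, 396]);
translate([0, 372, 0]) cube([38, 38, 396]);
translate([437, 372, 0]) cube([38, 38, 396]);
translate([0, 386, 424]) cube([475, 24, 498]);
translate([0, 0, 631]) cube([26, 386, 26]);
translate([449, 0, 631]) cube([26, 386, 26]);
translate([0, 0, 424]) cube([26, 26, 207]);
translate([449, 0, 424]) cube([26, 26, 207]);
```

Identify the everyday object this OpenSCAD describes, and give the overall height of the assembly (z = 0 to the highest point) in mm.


A chair. The overall height is 922 mm.

A slab on four corner posts with a tall panel at the back — a chair. The seat slab sits at z = 396 with thickness 28, and the 498 mm backrest starts at the seat top, so the overall height is 396 + 28 + 498 = 922 mm.


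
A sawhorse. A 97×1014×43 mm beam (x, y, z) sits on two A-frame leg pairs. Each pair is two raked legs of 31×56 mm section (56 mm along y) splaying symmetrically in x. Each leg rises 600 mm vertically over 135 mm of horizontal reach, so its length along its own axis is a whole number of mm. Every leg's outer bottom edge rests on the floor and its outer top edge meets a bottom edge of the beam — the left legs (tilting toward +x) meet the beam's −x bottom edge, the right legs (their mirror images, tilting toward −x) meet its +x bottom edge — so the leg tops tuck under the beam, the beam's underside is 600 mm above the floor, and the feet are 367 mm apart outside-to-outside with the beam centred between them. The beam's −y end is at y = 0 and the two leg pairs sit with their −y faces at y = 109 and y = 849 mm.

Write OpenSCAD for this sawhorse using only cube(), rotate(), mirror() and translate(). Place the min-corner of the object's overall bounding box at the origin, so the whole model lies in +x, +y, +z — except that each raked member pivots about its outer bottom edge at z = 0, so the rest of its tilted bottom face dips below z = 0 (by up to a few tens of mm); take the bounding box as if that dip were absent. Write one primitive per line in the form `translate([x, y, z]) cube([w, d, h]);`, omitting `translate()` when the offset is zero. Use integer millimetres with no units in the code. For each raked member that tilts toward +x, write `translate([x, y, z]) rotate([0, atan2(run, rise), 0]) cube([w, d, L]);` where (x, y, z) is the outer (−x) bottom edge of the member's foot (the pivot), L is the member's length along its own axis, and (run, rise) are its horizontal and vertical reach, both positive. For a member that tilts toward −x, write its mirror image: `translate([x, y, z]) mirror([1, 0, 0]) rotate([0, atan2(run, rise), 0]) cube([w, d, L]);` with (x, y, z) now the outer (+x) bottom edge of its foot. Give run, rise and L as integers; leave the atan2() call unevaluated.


translate([135, 0, 600]) cube([97, 1014, 43]);
translate([0, 109, 0]) rotate([0, atan2(135, 600), 0]) cube([31, 56, 615]);
translate([367, 109, 0]) mirror([1, 0, 0]) rotate([0, atan2(135, 600), 0]) cube([31, 56, 615]);
translate([0, 849, 0]) rotate([0, atan2(135, 600), 0]) cube([31, 56, 615]);
translate([367, 849, 0]) mirror([1, 0, 0]) rotate([0, atan2(135, 600), 0]) cube([31, 56, 615]);


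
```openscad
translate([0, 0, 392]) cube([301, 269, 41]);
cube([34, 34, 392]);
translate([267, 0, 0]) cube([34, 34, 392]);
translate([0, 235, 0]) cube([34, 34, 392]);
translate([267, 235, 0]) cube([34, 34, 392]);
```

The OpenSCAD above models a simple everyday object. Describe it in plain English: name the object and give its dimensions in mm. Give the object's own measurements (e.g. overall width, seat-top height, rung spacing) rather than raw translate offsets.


A four-legged stool. The seat is a 301×269×41 mm slab whose top surface is at z = 433 mm; four square legs, each 34×34 mm in cross-section, run from the floor (z = 0) to the underside of the seat, each flush with a corner of the seat.


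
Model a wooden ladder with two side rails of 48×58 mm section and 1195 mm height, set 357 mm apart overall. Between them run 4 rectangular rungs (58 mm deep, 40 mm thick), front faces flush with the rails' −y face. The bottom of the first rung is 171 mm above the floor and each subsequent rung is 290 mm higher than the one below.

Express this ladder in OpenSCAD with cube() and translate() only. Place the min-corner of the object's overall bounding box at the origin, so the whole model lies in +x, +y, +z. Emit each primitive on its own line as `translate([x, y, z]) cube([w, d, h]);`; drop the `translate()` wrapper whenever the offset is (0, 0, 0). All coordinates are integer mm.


cube([48, 58, 1195]);
translate([309, 0, 0]) cube([48, 58, 1195]);
translate([48, 0, 171]) cube([261, 58, 40]);
translate([48, 0, 461]) cube([261, 58, 40]);
translate([48, 0, 751]) cube([261, 58, 40]);
translate([48, 0, 1041]) cube([261, 58, 40]);


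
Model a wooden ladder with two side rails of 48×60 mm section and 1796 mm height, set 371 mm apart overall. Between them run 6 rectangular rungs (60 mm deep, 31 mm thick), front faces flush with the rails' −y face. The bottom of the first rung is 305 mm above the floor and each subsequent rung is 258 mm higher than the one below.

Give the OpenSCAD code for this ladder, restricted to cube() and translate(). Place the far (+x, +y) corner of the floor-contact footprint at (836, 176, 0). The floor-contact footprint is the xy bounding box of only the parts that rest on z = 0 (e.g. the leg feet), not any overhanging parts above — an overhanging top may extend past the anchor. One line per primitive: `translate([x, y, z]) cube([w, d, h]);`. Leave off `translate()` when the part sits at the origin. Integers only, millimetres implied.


translate([465, 116, 0]) cube([48, 60, 1796]);
translate([788, 116, 0]) cube([48, 60, 1796]);
translate([513, 116, 305]) cube([275, 60, 31]);
translate([513, 116, 563]) cube([275, 60, 31]);
translate([513, 116, 821]) cube([275, 60, 31]);
translate([513, 116, 1079]) cube([275, 60, 31]);
translate([513, 116, 1337]) cube([275, 60, 31]);
translate([513, 116, 1595]) cube([275, 60, 31]);


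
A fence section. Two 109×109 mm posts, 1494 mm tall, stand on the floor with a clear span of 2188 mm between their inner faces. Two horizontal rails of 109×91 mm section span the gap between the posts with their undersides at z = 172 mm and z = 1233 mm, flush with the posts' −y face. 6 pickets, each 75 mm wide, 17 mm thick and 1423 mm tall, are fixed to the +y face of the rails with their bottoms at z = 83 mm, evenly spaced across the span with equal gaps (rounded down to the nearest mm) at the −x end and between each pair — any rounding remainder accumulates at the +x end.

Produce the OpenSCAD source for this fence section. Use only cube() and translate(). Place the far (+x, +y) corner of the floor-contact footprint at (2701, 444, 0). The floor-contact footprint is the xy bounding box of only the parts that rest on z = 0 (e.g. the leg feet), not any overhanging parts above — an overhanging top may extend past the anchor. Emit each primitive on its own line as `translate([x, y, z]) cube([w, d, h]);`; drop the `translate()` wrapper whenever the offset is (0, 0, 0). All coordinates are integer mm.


translate([295, 335, 0]) cube([109, 109, 1494]);
translate([2592, 335, 0]) cube([109, 109, 1494]);
translate([404, 335, 172]) cube([2188, 109, 91]);
translate([404, 335, 1233]) cube([2188, 109, 91]);
translate([652, 444, 83]) cube([75, 17, 1423]);
translate([975, 444, 83]) cube([75, 17, 1423]);
translate([1298, 444, 83]) cube([75, 17, 1423]);
translate([1621, 444, 83]) cube([75, 17, 1423]);
translate([1944, 444, 83]) cube([75, 17, 1423]);
translate([2267, 444, 83]) cube([75, 17, 1423]);


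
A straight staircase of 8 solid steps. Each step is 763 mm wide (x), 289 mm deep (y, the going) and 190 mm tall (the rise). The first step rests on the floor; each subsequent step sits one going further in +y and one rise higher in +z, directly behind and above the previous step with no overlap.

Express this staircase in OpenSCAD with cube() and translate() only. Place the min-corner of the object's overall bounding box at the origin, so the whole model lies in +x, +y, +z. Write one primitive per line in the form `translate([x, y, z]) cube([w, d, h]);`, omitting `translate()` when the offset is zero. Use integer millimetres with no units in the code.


cube([763, 289, 190]);
translate([0, 289, 190]) cube([763, 289, 190]);
translate([0, 578, 380]) cube([763, 289, 190]);
translate([0, 867, 570]) cube([763, 289, 190]);
translate([0, 1156, 760]) cube([763, 289, 190]);
translate([0, 1445, 950]) cube([763, 289, 190]);
translate([0, 1734, 1140]) cube([763, 289, 190]);
translate([0, 2023, 1330]) cube([763, 289, 190]);


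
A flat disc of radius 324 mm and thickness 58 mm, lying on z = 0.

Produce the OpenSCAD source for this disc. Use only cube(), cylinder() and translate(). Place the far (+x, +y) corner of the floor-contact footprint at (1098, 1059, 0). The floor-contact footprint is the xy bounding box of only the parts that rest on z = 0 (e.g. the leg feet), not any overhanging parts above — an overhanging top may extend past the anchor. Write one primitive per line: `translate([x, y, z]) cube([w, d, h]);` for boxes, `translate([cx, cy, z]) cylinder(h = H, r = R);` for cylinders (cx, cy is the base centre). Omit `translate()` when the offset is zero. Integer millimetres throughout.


translate([774, 735, 0]) cylinder(h = 58, r = 324);


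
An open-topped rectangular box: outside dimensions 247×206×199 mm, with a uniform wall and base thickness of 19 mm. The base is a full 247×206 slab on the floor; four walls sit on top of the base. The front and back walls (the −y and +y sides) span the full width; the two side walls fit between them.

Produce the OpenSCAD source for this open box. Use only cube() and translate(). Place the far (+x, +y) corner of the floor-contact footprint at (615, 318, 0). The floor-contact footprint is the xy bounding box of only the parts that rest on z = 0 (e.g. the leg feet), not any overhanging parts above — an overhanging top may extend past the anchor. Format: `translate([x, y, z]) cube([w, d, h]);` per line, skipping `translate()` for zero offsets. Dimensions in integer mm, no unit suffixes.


translate([368, 112, 0]) cube([247, 206, 19]);
translate([368, 112, 19]) cube([247, 19, 180]);
translate([368, 299, 19]) cube([247, 19, 180]);
translate([368, 131, 19]) cube([19, 168, 180]);
translate([596, 131, 19]) cube([19, 168, 180]);


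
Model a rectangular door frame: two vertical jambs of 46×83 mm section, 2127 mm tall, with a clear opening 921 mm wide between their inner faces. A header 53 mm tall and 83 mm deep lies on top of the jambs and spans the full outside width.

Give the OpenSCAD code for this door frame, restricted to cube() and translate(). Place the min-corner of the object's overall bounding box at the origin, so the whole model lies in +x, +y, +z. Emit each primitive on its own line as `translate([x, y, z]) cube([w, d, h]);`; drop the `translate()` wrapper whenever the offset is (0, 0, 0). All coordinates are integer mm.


cube([46, 83, 2127]);
translate([967, 0, 0]) cube([46, 83, 2127]);
translate([0, 0, 2127]) cube([1013, 83, 53]);


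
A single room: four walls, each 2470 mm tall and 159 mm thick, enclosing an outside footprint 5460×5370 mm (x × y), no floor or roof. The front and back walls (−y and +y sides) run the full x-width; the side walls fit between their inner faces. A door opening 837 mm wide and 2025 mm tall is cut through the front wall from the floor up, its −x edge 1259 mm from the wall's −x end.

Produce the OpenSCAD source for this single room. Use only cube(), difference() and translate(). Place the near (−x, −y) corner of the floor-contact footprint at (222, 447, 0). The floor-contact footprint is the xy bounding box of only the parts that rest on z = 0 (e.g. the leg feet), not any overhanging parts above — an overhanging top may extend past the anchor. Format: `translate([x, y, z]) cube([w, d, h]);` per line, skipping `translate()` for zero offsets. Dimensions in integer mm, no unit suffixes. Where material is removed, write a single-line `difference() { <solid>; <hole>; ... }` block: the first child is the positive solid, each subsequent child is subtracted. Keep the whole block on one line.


difference() { translate([222, 447, 0]) cube([5460, 159, 2470]); translate([1481, 447, 0]) cube([837, 159, 2025]); }
translate([222, 5658, 0]) cube([5460, 159, 2470]);
translate([222, 606, 0]) cube([159, 5052, 2470]);
translate([5523, 606, 0]) cube([159, 5052, 2470]);


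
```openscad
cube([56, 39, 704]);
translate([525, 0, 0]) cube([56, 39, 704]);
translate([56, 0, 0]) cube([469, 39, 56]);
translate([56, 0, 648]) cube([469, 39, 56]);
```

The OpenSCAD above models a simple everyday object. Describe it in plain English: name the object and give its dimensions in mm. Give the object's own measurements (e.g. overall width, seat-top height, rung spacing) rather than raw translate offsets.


A rectangular picture frame lying in the x–z plane (depth along y). The opening is 469 mm wide (x) by 592 mm tall (z), surrounded by a border 56 mm wide on all four sides. The frame is 39 mm deep and is made of two full-height vertical stiles with two horizontal rails fitted between them.


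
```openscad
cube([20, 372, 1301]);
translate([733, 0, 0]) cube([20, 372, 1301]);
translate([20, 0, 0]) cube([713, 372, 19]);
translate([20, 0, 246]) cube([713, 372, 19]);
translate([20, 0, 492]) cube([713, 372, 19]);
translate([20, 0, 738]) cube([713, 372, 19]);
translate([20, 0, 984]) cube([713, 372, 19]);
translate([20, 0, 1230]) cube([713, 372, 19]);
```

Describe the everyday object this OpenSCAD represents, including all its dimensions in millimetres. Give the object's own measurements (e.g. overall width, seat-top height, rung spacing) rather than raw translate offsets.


An open bookshelf. Two side panels, each 20 mm thick, 372 mm deep and 1301 mm tall, stand 753 mm apart (outside-to-outside). Between them sit 6 shelves, each 19 mm thick and 372 mm deep, spanning the full gap between the sides. The bottom shelf rests on the floor (its underside at z = 0) and the clear gap between one shelf's top and the next shelf's underside is 227 mm.


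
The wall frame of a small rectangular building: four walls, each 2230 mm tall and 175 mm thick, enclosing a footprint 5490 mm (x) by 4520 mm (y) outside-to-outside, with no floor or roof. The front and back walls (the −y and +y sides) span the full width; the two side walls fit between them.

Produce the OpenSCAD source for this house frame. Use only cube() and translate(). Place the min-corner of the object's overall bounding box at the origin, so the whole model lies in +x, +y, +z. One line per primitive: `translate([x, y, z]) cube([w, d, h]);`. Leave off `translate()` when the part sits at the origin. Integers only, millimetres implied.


cube([5490, 175, 2230]);
translate([0, 4345, 0]) cube([5490, 175, 2230]);
translate([0, 175, 0]) cube([175, 4170, 2230]);
translate([5315, 175, 0]) cube([175, 4170, 2230]);
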